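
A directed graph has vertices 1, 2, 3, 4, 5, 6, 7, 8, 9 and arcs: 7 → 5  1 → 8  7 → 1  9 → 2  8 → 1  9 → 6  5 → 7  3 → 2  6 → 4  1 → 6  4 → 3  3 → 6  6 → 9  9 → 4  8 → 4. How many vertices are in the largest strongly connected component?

4

{3, 4, 6, 9} are all mutually reachable — one SCC of size 4.
{5, 7} are all mutually reachable — one SCC of size 2.
{1, 8} are all mutually reachable — one SCC of size 2.
{2} is an SCC by itself.
The largest has 4 vertices.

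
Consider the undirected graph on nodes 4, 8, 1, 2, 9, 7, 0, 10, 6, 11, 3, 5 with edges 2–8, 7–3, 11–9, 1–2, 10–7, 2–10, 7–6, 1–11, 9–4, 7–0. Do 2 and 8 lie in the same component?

Yes

From 2 we can reach 0, 1, 2, 3, 4, 6, 7, 8, 9, 10, 11, which includes 8.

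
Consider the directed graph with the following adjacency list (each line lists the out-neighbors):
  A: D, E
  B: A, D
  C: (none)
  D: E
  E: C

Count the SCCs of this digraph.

{B} is an SCC by itself.
{D} is an SCC by itself.
{A} is an SCC by itself.
{C} is an SCC by itself.
{E} is an SCC by itself.
That gives 5 strongly connected components.

5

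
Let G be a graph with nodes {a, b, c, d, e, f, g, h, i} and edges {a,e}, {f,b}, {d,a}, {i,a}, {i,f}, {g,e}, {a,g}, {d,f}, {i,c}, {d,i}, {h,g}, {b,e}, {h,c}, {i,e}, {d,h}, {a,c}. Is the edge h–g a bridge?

After removing h–g, the path h-d-a-g still connects them, so the edge is not a bridge.

No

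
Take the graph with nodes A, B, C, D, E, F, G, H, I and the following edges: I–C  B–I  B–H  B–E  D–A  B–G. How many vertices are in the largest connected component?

6

F is isolated — a component by itself.
Starting from A we can reach A, D. That is one component of size 2.
Starting from B we can reach B, C, E, G, H, I. That is one component of size 6.
The largest has 6 vertices.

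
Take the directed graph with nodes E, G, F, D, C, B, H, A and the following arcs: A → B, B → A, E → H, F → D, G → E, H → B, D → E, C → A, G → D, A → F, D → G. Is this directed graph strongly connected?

No

There is no directed path from H to C, so the graph is not strongly connected.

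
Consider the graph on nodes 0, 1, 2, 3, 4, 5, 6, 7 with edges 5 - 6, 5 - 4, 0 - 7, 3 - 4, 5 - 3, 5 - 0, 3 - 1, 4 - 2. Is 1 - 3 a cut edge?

Yes

Removing 1 - 3 leaves no path between 1 and 3: the component count goes from 1 to 2. So it is a bridge.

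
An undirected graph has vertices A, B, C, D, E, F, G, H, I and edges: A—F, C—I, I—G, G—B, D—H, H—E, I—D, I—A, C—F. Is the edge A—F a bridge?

No

After removing A—F, the path A-I-C-F still connects them, so the edge is not a bridge.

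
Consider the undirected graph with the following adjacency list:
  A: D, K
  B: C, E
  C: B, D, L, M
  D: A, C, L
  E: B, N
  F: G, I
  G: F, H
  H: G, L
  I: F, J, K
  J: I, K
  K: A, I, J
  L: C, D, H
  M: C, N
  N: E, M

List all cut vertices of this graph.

Removing C increases the component count from 1 to 2, so C is a cut vertex.
By contrast removing H leaves 1 component; it is not a cut vertex. No other vertex is a cut vertex either.

C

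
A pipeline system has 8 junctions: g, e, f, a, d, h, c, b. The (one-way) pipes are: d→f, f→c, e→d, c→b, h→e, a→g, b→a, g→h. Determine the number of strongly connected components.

1

{a, b, c, d, e, f, g, h} are all mutually reachable — one SCC of size 8.
That gives 1 strongly connected component.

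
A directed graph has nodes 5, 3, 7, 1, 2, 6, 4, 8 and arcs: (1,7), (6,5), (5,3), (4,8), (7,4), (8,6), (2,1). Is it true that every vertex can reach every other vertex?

There is no directed path from 1 to 2, so the graph is not strongly connected.

No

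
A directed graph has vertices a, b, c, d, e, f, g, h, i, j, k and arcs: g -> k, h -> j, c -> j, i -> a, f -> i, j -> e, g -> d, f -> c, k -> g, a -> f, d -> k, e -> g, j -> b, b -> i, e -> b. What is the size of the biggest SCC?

7

{a, b, c, e, f, i, j} are all mutually reachable — one SCC of size 7.
{d, g, k} are all mutually reachable — one SCC of size 3.
{h} is an SCC by itself.
The largest has 7 vertices.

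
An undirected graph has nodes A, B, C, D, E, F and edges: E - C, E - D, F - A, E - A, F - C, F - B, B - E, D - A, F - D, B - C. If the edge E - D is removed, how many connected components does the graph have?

1

E and D are still connected via E-A-D, so the component count stays at 1.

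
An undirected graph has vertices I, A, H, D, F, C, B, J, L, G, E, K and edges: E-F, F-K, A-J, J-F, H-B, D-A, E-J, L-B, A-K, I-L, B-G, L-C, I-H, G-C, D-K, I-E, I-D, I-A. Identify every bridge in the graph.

none

The edges on the cycle E-J-F-E are not bridges since each lies on that cycle.
Every edge lies on some cycle, so there are no bridges.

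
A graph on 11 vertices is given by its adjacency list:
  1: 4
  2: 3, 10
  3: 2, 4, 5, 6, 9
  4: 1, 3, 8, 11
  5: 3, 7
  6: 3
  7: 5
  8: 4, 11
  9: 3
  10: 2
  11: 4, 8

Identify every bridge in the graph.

The edges on the cycle 11-4-8-11 are not bridges since each lies on that cycle.
But removing 3-5 disconnects 3 from 5; removing 6-3 disconnects 6 from 3; removing 3-2 disconnects 3 from 2; removing 5-7 disconnects 5 from 7 — these are bridges.
In total 8 edges are bridges.

1-4, 10-2, 2-3, 3-4, 3-5, 3-6, 3-9, 5-7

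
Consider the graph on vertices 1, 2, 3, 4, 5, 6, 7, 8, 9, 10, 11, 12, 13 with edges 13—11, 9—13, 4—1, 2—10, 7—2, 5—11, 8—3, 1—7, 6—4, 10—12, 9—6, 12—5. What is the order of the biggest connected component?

Starting from 3 we can reach 3, 8. That is one component of size 2.
Starting from 1 we can reach 1, 2, 4, 5, 6, 7, 9, 10, 11, 12, 13. That is one component of size 11.
The largest has 11 vertices.

11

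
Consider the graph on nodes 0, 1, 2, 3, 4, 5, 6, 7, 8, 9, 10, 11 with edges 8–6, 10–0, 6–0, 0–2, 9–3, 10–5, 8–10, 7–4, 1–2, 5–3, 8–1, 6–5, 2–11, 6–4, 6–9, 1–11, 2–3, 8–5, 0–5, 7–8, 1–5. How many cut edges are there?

0

The edges on the cycle 8-1-2-3-5-10-8 are not bridges since each lies on that cycle.
Every edge lies on some cycle, so there are no bridges.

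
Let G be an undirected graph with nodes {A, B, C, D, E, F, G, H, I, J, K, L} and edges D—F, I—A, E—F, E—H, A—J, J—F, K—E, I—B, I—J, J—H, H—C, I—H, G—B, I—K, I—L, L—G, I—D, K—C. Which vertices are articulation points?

I

Removing I increases the component count from 1 to 2, so I is a cut vertex.
By contrast removing F leaves 1 component; it is not a cut vertex. No other vertex is a cut vertex either.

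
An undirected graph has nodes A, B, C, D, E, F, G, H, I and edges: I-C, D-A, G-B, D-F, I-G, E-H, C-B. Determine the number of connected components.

3

Starting from E we can reach E, H. That is one component of size 2.
Starting from A we can reach A, D, F. That is one component of size 3.
Starting from B we can reach B, C, G, I. That is one component of size 4.
Total: 3 components.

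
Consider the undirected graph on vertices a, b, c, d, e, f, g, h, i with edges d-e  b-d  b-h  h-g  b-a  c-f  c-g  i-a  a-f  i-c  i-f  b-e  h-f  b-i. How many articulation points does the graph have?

1

Removing b increases the component count from 1 to 2, so b is a cut vertex.
By contrast removing d leaves 1 component; it is not a cut vertex. No other vertex is a cut vertex either.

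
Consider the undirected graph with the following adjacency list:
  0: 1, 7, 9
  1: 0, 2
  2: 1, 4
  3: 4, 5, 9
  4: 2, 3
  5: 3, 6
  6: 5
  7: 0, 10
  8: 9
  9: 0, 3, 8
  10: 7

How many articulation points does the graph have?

5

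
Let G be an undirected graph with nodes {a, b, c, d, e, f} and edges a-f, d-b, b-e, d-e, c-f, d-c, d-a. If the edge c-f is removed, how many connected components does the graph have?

1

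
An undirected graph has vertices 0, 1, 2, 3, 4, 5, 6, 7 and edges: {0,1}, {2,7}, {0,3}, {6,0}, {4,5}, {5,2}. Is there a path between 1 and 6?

Yes

From 1 we can reach 0, 1, 3, 6, which includes 6.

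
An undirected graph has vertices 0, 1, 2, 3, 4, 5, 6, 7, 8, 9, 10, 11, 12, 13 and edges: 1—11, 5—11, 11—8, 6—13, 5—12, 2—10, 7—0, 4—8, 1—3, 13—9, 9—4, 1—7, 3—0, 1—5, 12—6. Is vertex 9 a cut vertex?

No

Deleting 9 leaves 2 components (was 2), so 9 is not a cut vertex.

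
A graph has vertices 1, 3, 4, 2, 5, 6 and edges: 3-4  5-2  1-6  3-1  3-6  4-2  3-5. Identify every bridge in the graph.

The edges on the cycle 3-1-6-3 are not bridges since each lies on that cycle.
Every edge lies on some cycle, so there are no bridges.

none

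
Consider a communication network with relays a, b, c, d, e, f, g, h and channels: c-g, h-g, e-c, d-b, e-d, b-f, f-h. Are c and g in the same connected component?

From c we can reach b, c, d, e, f, g, h, which includes g.

Yes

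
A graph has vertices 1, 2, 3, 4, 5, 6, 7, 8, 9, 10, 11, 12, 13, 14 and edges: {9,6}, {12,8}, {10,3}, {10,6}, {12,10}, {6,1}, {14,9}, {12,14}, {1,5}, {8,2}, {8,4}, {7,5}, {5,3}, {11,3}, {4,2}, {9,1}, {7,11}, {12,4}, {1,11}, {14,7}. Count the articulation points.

1

Removing 12 increases the component count from 2 to 3, so 12 is a cut vertex.
By contrast removing 8 leaves 2 components; it is not a cut vertex. No other vertex is a cut vertex either.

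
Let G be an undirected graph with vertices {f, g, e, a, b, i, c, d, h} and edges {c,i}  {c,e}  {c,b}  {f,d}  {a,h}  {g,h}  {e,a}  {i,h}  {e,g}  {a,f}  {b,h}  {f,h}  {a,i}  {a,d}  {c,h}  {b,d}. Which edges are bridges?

The edges on the cycle c-e-a-i-h-b-c are not bridges since each lies on that cycle.
Every edge lies on some cycle, so there are no bridges.

none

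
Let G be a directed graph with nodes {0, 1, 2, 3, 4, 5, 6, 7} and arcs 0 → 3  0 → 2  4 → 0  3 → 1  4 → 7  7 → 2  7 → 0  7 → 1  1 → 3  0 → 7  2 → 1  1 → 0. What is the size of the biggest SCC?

5

{0, 1, 2, 3, 7} are all mutually reachable — one SCC of size 5.
{5} is an SCC by itself.
{4} is an SCC by itself.
{6} is an SCC by itself.
The largest has 5 vertices.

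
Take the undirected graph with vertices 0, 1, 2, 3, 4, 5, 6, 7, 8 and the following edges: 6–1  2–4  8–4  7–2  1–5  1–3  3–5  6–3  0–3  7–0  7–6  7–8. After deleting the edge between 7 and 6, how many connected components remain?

7 and 6 are still connected via 7-0-3-6, so the component count stays at 1.

1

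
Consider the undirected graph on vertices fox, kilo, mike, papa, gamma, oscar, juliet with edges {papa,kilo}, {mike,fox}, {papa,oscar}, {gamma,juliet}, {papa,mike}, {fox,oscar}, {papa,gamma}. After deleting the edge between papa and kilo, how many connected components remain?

2

Before removal there is 1 component.
papa—kilo is a bridge — removing it separates papa's side from kilo's side.
After removal: 2 components.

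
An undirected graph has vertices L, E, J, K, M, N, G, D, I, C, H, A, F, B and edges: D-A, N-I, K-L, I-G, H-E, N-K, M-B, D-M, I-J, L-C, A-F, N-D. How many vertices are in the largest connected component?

12

Starting from E we can reach E, H. That is one component of size 2.
Starting from A we can reach A, B, C, D, F, G, I, J, K, L, M, N. That is one component of size 12.
The largest has 12 vertices.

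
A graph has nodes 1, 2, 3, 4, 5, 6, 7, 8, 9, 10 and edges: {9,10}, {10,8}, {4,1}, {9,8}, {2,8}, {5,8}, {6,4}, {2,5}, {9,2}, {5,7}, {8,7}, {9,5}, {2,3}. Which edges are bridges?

1-4, 2-3, 4-6

The edges on the cycle 5-8-7-5 are not bridges since each lies on that cycle.
But removing 4 - 1 disconnects 4 from 1; removing 2 - 3 disconnects 2 from 3; removing 4 - 6 disconnects 4 from 6 — these are bridges.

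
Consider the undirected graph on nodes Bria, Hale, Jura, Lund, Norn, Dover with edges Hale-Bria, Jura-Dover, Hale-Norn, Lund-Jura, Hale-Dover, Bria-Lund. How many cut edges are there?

1

The edges on the cycle Hale-Bria-Lund-Jura-Dover-Hale are not bridges since each lies on that cycle.
But removing Hale-Norn disconnects Hale from Norn — this is a bridge.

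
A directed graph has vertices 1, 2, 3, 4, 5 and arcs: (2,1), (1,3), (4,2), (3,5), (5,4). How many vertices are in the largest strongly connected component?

{1, 2, 3, 4, 5} are all mutually reachable — one SCC of size 5.
The largest has 5 vertices.

5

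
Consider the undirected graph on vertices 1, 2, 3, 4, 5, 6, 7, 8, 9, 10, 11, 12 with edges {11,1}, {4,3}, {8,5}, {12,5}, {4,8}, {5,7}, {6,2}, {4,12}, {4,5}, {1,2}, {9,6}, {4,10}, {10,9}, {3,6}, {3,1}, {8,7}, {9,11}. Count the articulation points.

Removing 4 increases the component count from 1 to 2, so 4 is a cut vertex.
By contrast removing 12 leaves 1 component; it is not a cut vertex. No other vertex is a cut vertex either.

1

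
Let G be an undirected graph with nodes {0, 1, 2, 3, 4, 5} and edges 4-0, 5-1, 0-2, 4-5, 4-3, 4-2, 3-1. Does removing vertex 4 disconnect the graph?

Yes

Deleting 4 raises the number of components from 1 to 2, so 4 is a cut vertex.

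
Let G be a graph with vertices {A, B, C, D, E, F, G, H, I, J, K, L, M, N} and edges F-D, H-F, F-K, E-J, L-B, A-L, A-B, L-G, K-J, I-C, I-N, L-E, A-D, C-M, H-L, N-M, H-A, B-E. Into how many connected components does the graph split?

2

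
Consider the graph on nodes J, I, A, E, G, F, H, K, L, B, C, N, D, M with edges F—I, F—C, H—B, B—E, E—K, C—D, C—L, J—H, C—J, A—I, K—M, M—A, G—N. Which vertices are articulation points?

Removing C increases the component count from 2 to 4, so C is a cut vertex.
By contrast removing M leaves 2 components; it is not a cut vertex. No other vertex is a cut vertex either.

C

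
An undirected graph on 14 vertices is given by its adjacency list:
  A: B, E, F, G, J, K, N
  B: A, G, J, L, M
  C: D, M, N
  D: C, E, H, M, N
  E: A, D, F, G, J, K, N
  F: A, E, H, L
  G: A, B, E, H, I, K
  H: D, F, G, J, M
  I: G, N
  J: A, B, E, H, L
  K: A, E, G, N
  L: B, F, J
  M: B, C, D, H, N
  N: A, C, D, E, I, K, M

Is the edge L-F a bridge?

No

After removing L-F, the path L-J-A-F still connects them, so the edge is not a bridge.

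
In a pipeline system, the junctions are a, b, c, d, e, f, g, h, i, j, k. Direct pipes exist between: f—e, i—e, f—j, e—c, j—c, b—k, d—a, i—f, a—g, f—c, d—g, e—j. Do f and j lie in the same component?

Yes

From f we can reach c, e, f, i, j, which includes j.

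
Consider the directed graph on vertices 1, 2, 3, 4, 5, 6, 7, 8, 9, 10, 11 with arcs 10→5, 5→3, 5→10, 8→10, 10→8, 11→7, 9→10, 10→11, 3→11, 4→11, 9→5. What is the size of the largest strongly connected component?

{5, 8, 10} are all mutually reachable — one SCC of size 3.
{4} is an SCC by itself.
{2} is an SCC by itself.
{11} is an SCC by itself.
{7} is an SCC by itself.
(and 4 more singleton SCCs)
The largest has 3 vertices.

3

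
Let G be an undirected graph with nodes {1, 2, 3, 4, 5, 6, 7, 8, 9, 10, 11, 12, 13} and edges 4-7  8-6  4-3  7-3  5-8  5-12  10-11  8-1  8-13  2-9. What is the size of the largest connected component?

Starting from 2 we can reach 2, 9. That is one component of size 2.
Starting from 10 we can reach 10, 11. That is one component of size 2.
Starting from 3 we can reach 3, 4, 7. That is one component of size 3.
Starting from 1 we can reach 1, 5, 6, 8, 12, 13. That is one component of size 6.
The largest has 6 vertices.

6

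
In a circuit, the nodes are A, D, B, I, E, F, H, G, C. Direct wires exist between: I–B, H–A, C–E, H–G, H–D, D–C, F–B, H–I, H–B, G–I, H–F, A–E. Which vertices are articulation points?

H

Removing H increases the component count from 1 to 2, so H is a cut vertex.
By contrast removing C leaves 1 component; it is not a cut vertex. No other vertex is a cut vertex either.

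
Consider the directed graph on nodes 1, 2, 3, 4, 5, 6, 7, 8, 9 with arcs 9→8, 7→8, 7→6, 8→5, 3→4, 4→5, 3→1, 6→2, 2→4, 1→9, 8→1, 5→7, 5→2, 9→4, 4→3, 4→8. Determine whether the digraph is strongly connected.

From 3 we can reach every vertex (1, 2, 3, 4, 5, 6, 7, 8, 9), and every vertex can reach 3 (1, 2, 3, 4, 5, 6, 7, 8, 9). So the whole graph is one strongly connected component.

Yes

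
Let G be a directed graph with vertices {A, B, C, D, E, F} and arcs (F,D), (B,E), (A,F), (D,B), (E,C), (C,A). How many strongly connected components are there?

1

{A, B, C, D, E, F} are all mutually reachable — one SCC of size 6.
That gives 1 strongly connected component.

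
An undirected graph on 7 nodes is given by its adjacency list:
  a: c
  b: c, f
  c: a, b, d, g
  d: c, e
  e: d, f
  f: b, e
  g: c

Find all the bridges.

The edges on the cycle d-e-f-b-c-d are not bridges since each lies on that cycle.
But removing c-a disconnects c from a; removing c-g disconnects c from g — these are bridges.

a-c, c-g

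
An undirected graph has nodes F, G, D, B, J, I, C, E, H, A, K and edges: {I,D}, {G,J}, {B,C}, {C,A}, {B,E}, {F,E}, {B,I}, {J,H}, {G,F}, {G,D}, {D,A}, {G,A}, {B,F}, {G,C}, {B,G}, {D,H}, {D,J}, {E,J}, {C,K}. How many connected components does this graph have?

Starting from A we can reach A, B, C, D, E, F, G, H, I, J, K. That is one component of size 11.
Total: 1 component.

1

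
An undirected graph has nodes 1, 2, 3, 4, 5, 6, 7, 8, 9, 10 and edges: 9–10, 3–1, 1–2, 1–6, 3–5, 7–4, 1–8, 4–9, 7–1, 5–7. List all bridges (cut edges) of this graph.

1-2, 1-6, 1-8, 10-9, 4-7, 4-9

The edges on the cycle 3-5-7-1-3 are not bridges since each lies on that cycle.
But removing 1–8 disconnects 1 from 8; removing 1–2 disconnects 1 from 2; removing 9–10 disconnects 9 from 10; removing 1–6 disconnects 1 from 6 — these are bridges.
In total 6 edges are bridges.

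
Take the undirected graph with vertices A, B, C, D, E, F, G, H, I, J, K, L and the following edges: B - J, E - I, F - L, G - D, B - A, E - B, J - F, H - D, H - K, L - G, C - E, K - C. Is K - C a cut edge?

No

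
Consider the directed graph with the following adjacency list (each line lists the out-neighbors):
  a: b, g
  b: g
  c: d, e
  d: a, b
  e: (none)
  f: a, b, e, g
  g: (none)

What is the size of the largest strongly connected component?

1

{a} is an SCC by itself.
{d} is an SCC by itself.
{c} is an SCC by itself.
{e} is an SCC by itself.
{g} is an SCC by itself.
(and 2 more singleton SCCs)
The largest has 1 vertex.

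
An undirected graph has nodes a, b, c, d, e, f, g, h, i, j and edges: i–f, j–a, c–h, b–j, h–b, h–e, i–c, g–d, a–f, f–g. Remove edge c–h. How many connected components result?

c and h are still connected via c-i-f-a-j-b-h, so the component count stays at 1.

1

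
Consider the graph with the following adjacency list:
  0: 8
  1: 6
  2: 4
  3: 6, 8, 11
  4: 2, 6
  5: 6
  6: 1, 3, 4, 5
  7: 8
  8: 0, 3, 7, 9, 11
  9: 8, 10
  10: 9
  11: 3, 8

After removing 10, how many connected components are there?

With 10 gone, the remaining components are: {0, 1, 2, 3, 4, 5, 6, 7, 8, 9, 11}.
That is 1 component.

1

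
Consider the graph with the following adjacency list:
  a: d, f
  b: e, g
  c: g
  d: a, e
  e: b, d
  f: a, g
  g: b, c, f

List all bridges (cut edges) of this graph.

c-g

The edges on the cycle g-b-e-d-a-f-g are not bridges since each lies on that cycle.
But removing g-c disconnects g from c — this is a bridge.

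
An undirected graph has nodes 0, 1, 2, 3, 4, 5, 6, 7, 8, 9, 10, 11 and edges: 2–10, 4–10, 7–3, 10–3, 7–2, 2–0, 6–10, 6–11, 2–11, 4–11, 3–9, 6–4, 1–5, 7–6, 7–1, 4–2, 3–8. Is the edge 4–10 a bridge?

After removing 4–10, the path 4-6-10 still connects them, so the edge is not a bridge.

No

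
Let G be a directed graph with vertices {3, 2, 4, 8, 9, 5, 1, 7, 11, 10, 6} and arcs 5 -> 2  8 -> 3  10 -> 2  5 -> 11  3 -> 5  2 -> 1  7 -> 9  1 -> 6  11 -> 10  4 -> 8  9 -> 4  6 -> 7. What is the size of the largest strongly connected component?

11

{1, 2, 3, 4, 5, 6, 7, 8, 9, 10, 11} are all mutually reachable — one SCC of size 11.
The largest has 11 vertices.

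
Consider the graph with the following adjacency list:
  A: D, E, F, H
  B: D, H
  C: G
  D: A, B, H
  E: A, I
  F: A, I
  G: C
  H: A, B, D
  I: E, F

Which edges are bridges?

The edges on the cycle A-E-I-F-A are not bridges since each lies on that cycle.
But removing C-G disconnects C from G — this is a bridge.

C-G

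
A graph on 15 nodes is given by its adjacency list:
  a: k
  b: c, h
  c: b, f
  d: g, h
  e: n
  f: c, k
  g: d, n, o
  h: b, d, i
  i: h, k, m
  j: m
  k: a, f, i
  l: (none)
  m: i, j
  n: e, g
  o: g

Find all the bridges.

a-k, d-g, d-h, e-n, g-n, g-o, i-m, j-m

The edges on the cycle k-i-h-b-c-f-k are not bridges since each lies on that cycle.
But removing m-j disconnects m from j; removing h-d disconnects h from d; removing i-m disconnects i from m; removing g-n disconnects g from n — these are bridges.
In total 8 edges are bridges.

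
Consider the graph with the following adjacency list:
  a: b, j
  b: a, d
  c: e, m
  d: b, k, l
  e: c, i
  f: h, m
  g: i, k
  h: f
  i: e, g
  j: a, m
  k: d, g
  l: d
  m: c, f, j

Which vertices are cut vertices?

d, f, m

Removing d increases the component count from 1 to 2, so d is a cut vertex.
Removing f increases the component count from 1 to 2, so f is a cut vertex.
Removing m increases the component count from 1 to 2, so m is a cut vertex.
By contrast removing l leaves 1 component; it is not a cut vertex. No other vertex is a cut vertex either.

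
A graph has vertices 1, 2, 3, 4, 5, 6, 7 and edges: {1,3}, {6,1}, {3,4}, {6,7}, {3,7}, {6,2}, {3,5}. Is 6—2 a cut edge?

Yes

Removing 6—2 leaves no path between 6 and 2: the component count goes from 1 to 2. So it is a bridge.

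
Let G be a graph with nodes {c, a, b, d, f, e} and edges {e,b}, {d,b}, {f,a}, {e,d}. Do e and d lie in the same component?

Yes

From e we can reach b, d, e, which includes d.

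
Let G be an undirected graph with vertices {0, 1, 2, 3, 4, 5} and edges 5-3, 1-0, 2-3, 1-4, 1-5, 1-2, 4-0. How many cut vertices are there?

1

Removing 1 increases the component count from 1 to 2, so 1 is a cut vertex.
By contrast removing 3 leaves 1 component; it is not a cut vertex. No other vertex is a cut vertex either.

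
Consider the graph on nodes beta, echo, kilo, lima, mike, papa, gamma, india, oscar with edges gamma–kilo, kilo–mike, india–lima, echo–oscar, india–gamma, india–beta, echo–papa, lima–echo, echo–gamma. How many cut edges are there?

5

The edges on the cycle india-lima-echo-gamma-india are not bridges since each lies on that cycle.
But removing oscar–echo disconnects oscar from echo; removing echo–papa disconnects echo from papa; removing kilo–mike disconnects kilo from mike; removing gamma–kilo disconnects gamma from kilo — these are bridges.
In total 5 edges are bridges.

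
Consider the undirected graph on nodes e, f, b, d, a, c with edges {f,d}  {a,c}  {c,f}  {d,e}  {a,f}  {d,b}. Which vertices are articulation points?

d, f

Removing d increases the component count from 1 to 3, so d is a cut vertex.
Removing f increases the component count from 1 to 2, so f is a cut vertex.
By contrast removing b leaves 1 component; it is not a cut vertex. No other vertex is a cut vertex either.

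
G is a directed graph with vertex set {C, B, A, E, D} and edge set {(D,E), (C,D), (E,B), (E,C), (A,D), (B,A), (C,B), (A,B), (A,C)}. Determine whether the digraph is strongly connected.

From B we can reach every vertex (A, B, C, D, E), and every vertex can reach B (A, B, C, D, E). So the whole graph is one strongly connected component.

Yes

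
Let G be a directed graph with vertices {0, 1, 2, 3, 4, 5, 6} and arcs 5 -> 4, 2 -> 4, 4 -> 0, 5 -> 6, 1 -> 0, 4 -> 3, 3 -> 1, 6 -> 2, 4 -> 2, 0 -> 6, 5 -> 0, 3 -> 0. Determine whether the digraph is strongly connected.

There is no directed path from 1 to 5, so the graph is not strongly connected.

No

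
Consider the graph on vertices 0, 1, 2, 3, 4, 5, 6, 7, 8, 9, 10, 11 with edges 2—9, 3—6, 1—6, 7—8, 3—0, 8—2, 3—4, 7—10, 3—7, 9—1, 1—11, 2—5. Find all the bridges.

0-3, 1-11, 10-7, 2-5, 3-4

The edges on the cycle 3-7-8-2-9-1-6-3 are not bridges since each lies on that cycle.
But removing 11—1 disconnects 11 from 1; removing 5—2 disconnects 5 from 2; removing 10—7 disconnects 10 from 7; removing 3—0 disconnects 3 from 0 — these are bridges.
In total 5 edges are bridges.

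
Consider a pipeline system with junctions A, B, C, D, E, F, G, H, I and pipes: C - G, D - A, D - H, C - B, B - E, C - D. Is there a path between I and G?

No

The component containing I is {I}, and G is not in it.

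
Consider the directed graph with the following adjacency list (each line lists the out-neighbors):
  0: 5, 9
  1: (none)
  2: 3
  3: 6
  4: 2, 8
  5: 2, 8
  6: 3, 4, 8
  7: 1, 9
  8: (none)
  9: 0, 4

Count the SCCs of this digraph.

{2, 3, 4, 6} are all mutually reachable — one SCC of size 4.
{0, 9} are all mutually reachable — one SCC of size 2.
{5} is an SCC by itself.
{1} is an SCC by itself.
{7} is an SCC by itself.
(and 1 more singleton SCC)
That gives 6 strongly connected components.

6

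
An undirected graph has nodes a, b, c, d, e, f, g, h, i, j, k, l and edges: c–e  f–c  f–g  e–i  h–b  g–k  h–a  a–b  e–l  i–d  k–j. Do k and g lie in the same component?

Yes

From k we can reach c, d, e, f, g, i, j, k, l, which includes g.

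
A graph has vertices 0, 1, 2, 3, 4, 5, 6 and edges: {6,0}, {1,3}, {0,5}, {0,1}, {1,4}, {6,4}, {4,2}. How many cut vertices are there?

Removing 0 increases the component count from 1 to 2, so 0 is a cut vertex.
Removing 1 increases the component count from 1 to 2, so 1 is a cut vertex.
Removing 4 increases the component count from 1 to 2, so 4 is a cut vertex.
By contrast removing 6 leaves 1 component; it is not a cut vertex. No other vertex is a cut vertex either.

3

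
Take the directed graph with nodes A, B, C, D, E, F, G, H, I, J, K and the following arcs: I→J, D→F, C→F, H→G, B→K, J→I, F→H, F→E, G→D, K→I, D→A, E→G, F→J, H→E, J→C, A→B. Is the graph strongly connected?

Yes

From F we can reach every vertex (A, B, C, D, E, F, G, H, I, J, K), and every vertex can reach F (A, B, C, D, E, F, G, H, I, J, K). So the whole graph is one strongly connected component.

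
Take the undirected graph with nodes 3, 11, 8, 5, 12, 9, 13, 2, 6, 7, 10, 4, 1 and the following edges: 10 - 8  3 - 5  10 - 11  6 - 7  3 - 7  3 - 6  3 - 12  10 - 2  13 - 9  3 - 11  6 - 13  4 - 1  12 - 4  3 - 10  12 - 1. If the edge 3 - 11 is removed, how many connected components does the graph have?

1

3 and 11 are still connected via 3-10-11, so the component count stays at 1.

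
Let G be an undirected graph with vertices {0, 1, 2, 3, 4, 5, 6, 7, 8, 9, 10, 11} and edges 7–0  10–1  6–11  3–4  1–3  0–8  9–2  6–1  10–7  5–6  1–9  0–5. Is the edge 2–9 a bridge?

Removing 2–9 leaves no path between 2 and 9: the component count goes from 1 to 2. So it is a bridge.

Yes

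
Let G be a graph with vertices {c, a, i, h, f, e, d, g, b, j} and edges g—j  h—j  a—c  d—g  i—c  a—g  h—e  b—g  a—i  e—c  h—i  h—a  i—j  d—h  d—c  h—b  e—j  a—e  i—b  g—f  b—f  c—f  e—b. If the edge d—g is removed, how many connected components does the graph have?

1

d and g are still connected via d-h-a-g, so the component count stays at 1.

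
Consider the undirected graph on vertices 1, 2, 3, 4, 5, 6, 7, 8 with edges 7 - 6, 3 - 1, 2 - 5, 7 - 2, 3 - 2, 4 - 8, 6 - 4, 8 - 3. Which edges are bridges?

The edges on the cycle 7-6-4-8-3-2-7 are not bridges since each lies on that cycle.
But removing 3 - 1 disconnects 3 from 1; removing 2 - 5 disconnects 2 from 5 — these are bridges.

1-3, 2-5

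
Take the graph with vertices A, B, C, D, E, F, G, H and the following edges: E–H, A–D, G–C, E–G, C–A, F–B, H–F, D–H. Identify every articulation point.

F, H

Removing F increases the component count from 1 to 2, so F is a cut vertex.
Removing H increases the component count from 1 to 2, so H is a cut vertex.
By contrast removing B leaves 1 component; it is not a cut vertex. No other vertex is a cut vertex either.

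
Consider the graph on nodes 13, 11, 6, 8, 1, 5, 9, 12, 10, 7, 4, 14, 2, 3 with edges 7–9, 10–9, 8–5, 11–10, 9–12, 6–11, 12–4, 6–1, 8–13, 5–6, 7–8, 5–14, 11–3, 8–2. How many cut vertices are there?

Removing 5 increases the component count from 1 to 2, so 5 is a cut vertex.
Removing 6 increases the component count from 1 to 2, so 6 is a cut vertex.
Removing 8 increases the component count from 1 to 3, so 8 is a cut vertex.
Likewise 9, 11, 12 are cut vertices.
By contrast removing 3 leaves 1 component; it is not a cut vertex. No other vertex is a cut vertex either.

6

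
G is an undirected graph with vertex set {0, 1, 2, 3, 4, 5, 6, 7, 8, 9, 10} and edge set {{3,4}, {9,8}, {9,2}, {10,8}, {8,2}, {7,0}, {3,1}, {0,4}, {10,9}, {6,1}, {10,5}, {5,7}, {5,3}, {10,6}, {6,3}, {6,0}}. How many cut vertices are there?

Removing 10 increases the component count from 1 to 2, so 10 is a cut vertex.
By contrast removing 9 leaves 1 component; it is not a cut vertex. No other vertex is a cut vertex either.

1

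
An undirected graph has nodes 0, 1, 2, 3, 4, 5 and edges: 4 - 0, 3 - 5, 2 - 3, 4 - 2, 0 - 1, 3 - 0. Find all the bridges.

The edges on the cycle 4-2-3-0-4 are not bridges since each lies on that cycle.
But removing 0 - 1 disconnects 0 from 1; removing 3 - 5 disconnects 3 from 5 — these are bridges.

0-1, 3-5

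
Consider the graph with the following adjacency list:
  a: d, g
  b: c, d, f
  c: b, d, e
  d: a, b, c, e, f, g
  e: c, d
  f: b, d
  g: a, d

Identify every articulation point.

d

Removing d increases the component count from 1 to 2, so d is a cut vertex.
By contrast removing c leaves 1 component; it is not a cut vertex. No other vertex is a cut vertex either.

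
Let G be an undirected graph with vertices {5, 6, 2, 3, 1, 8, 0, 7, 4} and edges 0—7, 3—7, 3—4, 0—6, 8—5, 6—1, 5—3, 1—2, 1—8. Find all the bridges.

1-2, 3-4

The edges on the cycle 0-6-1-8-5-3-7-0 are not bridges since each lies on that cycle.
But removing 2—1 disconnects 2 from 1; removing 3—4 disconnects 3 from 4 — these are bridges.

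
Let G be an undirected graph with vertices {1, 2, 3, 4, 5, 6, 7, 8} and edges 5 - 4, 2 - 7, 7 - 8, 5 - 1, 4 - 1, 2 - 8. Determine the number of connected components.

6 is isolated — a component by itself.
3 is isolated — a component by itself.
Starting from 2 we can reach 2, 7, 8. That is one component of size 3.
Starting from 1 we can reach 1, 4, 5. That is one component of size 3.
Total: 4 components.

4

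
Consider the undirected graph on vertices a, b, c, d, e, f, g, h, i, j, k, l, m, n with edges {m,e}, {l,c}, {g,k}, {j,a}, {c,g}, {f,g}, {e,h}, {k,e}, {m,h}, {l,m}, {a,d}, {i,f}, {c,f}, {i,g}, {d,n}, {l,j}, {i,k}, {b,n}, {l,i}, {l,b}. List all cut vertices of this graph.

Removing l increases the component count from 1 to 2, so l is a cut vertex.
By contrast removing j leaves 1 component; it is not a cut vertex. No other vertex is a cut vertex either.

l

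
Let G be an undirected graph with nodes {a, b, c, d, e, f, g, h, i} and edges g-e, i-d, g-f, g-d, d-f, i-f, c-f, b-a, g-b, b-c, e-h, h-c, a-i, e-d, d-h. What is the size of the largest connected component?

Starting from a we can reach a, b, c, d, e, f, g, h, i. That is one component of size 9.
The largest has 9 vertices.

9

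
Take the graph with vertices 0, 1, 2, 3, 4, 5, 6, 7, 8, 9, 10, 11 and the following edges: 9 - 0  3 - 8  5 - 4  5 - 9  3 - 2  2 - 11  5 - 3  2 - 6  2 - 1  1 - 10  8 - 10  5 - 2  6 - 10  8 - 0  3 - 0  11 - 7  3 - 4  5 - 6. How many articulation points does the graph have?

Removing 2 increases the component count from 1 to 2, so 2 is a cut vertex.
Removing 11 increases the component count from 1 to 2, so 11 is a cut vertex.
By contrast removing 8 leaves 1 component; it is not a cut vertex. No other vertex is a cut vertex either.

2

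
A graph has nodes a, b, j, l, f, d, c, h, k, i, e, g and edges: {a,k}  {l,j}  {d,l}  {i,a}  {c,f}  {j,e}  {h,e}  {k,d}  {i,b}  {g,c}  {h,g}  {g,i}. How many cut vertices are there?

3

Removing c increases the component count from 1 to 2, so c is a cut vertex.
Removing g increases the component count from 1 to 2, so g is a cut vertex.
Removing i increases the component count from 1 to 2, so i is a cut vertex.
By contrast removing a leaves 1 component; it is not a cut vertex. No other vertex is a cut vertex either.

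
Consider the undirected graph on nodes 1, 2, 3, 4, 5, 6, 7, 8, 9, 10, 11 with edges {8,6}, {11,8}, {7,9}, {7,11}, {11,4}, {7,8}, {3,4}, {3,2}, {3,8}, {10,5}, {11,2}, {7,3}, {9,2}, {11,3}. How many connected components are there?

3

1 is isolated — a component by itself.
Starting from 5 we can reach 5, 10. That is one component of size 2.
Starting from 2 we can reach 2, 3, 4, 6, 7, 8, 9, 11. That is one component of size 8.
Total: 3 components.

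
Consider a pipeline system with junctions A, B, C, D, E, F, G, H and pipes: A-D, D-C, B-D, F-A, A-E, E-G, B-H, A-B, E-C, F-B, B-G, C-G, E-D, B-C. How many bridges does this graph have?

1

The edges on the cycle A-E-C-D-A are not bridges since each lies on that cycle.
But removing B-H disconnects B from H — this is a bridge.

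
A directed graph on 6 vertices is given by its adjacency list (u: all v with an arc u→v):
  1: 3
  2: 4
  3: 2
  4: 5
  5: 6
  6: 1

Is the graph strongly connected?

Yes

From 1 we can reach every vertex (1, 2, 3, 4, 5, 6), and every vertex can reach 1 (1, 2, 3, 4, 5, 6). So the whole graph is one strongly connected component.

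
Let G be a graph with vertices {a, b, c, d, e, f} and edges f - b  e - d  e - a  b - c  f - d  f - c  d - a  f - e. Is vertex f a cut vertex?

Deleting f raises the number of components from 1 to 2, so f is a cut vertex.

Yes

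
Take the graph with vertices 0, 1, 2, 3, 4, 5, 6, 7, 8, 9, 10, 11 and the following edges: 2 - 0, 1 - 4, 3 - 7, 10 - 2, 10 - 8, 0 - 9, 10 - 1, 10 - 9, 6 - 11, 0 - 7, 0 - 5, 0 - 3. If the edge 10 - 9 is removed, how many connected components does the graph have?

10 and 9 are still connected via 10-2-0-9, so the component count stays at 2.

2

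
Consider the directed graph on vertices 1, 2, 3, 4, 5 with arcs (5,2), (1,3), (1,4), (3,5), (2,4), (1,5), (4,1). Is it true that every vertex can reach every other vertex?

From 5 we can reach every vertex (1, 2, 3, 4, 5), and every vertex can reach 5 (1, 2, 3, 4, 5). So the whole graph is one strongly connected component.

Yes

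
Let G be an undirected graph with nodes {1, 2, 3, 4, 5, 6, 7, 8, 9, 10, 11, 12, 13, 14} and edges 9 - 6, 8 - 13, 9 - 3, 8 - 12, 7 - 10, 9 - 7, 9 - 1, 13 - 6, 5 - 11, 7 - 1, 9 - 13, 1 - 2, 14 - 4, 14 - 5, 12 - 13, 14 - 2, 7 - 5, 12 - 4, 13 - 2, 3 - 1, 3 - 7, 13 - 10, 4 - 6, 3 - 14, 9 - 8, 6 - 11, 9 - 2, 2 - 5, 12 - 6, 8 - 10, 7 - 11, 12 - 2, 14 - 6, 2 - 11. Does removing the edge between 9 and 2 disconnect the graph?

After removing 9 - 2, the path 9-13-2 still connects them, so the edge is not a bridge.

No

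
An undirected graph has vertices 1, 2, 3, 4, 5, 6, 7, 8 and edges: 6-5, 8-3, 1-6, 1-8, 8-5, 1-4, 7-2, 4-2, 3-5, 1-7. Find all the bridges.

The edges on the cycle 8-3-5-8 are not bridges since each lies on that cycle.
Every edge lies on some cycle, so there are no bridges.

none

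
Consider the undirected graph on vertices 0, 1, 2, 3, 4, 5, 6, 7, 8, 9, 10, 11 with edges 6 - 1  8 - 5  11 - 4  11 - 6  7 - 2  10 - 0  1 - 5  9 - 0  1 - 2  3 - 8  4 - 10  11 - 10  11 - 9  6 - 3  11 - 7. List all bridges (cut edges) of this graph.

none

The edges on the cycle 11-4-10-11 are not bridges since each lies on that cycle.
Every edge lies on some cycle, so there are no bridges.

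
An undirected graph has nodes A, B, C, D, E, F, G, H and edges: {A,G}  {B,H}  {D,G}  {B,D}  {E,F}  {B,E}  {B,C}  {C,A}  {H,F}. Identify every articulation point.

Removing B increases the component count from 1 to 2, so B is a cut vertex.
By contrast removing H leaves 1 component; it is not a cut vertex. No other vertex is a cut vertex either.

B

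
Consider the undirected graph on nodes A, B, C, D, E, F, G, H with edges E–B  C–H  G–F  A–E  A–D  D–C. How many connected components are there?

Starting from F we can reach F, G. That is one component of size 2.
Starting from A we can reach A, B, C, D, E, H. That is one component of size 6.
Total: 2 components.

2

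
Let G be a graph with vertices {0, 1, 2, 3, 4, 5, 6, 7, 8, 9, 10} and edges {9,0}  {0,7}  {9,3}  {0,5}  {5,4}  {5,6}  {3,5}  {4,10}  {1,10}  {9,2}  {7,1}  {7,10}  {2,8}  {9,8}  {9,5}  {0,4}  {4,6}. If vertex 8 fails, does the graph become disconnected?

Deleting 8 leaves 1 component (was 1) (its neighbors 2, 9 remain connected to each other), so 8 is not a cut vertex.

No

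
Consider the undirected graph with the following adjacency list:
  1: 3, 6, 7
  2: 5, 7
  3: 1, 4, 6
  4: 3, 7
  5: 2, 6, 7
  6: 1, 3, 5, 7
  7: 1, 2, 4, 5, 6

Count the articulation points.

0

Removing 1, for instance, still leaves 1 component. No single vertex removal increases the component count — the graph has no articulation points.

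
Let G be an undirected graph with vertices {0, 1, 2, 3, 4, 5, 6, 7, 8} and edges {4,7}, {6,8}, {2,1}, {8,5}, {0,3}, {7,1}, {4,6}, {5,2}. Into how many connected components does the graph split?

2

Starting from 0 we can reach 0, 3. That is one component of size 2.
Starting from 1 we can reach 1, 2, 4, 5, 6, 7, 8. That is one component of size 7.
Total: 2 components.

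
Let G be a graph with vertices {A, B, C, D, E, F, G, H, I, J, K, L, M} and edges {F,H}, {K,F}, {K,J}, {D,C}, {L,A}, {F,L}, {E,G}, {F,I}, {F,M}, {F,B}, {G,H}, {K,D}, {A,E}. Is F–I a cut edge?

Removing F–I leaves no path between F and I: the component count goes from 1 to 2. So it is a bridge.

Yes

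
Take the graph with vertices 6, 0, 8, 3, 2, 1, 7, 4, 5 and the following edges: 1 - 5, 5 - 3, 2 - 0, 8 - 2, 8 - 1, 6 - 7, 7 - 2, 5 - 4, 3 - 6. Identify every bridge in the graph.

0-2, 4-5

The edges on the cycle 8-1-5-3-6-7-2-8 are not bridges since each lies on that cycle.
But removing 0 - 2 disconnects 0 from 2; removing 5 - 4 disconnects 5 from 4 — these are bridges.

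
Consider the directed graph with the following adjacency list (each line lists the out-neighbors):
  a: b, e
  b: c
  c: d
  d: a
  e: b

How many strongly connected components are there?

1

{a, b, c, d, e} are all mutually reachable — one SCC of size 5.
That gives 1 strongly connected component.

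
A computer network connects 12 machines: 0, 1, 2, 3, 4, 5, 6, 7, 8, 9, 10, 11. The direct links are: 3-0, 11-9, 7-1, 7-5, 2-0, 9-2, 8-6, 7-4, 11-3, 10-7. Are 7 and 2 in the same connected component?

The component containing 7 is {1, 4, 5, 7, 10}, and 2 is not in it.

No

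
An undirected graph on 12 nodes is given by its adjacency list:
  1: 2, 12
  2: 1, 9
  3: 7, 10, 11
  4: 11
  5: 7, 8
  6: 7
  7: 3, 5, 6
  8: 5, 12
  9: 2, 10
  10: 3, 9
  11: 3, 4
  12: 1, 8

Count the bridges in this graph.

3

The edges on the cycle 7-5-8-12-1-2-9-10-3-7 are not bridges since each lies on that cycle.
But removing 3-11 disconnects 3 from 11; removing 11-4 disconnects 11 from 4; removing 7-6 disconnects 7 from 6 — these are bridges.
That makes 3 bridges.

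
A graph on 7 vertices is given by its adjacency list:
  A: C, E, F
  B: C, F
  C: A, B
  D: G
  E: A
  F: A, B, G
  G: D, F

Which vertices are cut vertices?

A, F, G

Removing A increases the component count from 1 to 2, so A is a cut vertex.
Removing F increases the component count from 1 to 2, so F is a cut vertex.
Removing G increases the component count from 1 to 2, so G is a cut vertex.
By contrast removing D leaves 1 component; it is not a cut vertex. No other vertex is a cut vertex either.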